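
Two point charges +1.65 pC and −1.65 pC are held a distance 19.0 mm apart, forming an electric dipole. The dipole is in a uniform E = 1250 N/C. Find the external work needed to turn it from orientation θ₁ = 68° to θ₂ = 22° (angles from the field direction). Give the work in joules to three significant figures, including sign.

W ≈ -2.17×10⁻¹¹ J

Dipole moment p = qd = (1.65×10⁻¹² C)(0.0190 m) = 3.135×10⁻¹⁴ C·m.
W_ext = ΔU = U(θ₂) − U(θ₁) = −pE cosθ₂ − (−pE cosθ₁) = pE(cosθ₁ − cosθ₂).
W = (3.135×10⁻¹⁴)(1250)·(cos68° − cos22°) = (3.919×10⁻¹¹)·(-0.5526) = -2.165×10⁻¹¹ J.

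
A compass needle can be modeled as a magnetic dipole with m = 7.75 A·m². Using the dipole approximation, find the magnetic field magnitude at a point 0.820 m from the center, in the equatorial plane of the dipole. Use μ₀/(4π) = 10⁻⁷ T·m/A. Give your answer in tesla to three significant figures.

In the equatorial plane B = (μ₀/4π)·m/r³ (half the axial value).
B = (10⁻⁷)·(7.75) / (0.820)³ = 1.406×10⁻⁶ T.

B ≈ 1.41×10⁻⁶ T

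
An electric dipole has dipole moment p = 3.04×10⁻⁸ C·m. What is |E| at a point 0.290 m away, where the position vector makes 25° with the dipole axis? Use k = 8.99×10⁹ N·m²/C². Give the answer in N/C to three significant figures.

At angle θ the dipole field magnitude is E = (kp/r³)·√(1 + 3cos²θ).
kp/r³ = (8.99×10⁹)(3.04×10⁻⁸) / (0.290)³ = 1.121×10⁴ N/C.
√(1 + 3cos²25°) = √(1 + 3·0.8214) = √3.4642 ≈ 1.8612.
E ≈ 1.121×10⁴ × 1.861 = 2.086×10⁴ N/C.

E ≈ 2.09×10⁴ N/C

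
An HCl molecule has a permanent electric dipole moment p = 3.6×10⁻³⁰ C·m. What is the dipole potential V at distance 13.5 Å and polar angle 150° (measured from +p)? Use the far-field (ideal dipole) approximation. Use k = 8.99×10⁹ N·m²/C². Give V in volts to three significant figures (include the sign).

V ≈ -0.0154 V

The dipole potential is V = kp cosθ / r².
V = (8.99×10⁹)(3.60×10⁻³⁰)·cos150° / (1.35×10⁻⁹)² = -0.01538 V.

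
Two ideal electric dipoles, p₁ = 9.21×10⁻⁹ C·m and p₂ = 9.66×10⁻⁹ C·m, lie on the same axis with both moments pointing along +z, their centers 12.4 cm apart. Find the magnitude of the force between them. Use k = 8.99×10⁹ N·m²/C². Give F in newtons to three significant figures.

On-axis field of dipole 1 at distance r: E = 2kp₁/r³. Force on dipole 2 is F = p₂·dE/dr (gradient along axis).
dE/dr = −6kp₁/r⁴, so |F| = 6kp₁p₂/r⁴ (attractive for aligned moments).
F = 6(8.99×10⁹)(9.21×10⁻⁹)(9.66×10⁻⁹)/(0.124)⁴ = 0.02030 N.

F ≈ 0.0203 N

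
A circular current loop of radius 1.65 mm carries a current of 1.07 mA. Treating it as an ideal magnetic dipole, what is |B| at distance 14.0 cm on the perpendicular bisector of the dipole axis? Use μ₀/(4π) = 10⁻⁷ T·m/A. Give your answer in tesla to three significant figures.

B ≈ 3.34×10⁻¹³ T

Magnetic moment m = IA = Iπa² = (0.00107)·π·(0.00165)² = 9.152×10⁻⁹ A·m².
In the equatorial plane B = (μ₀/4π)·m/r³ (half the axial value).
B = (10⁻⁷)·(9.152×10⁻⁹) / (0.140)³ = 3.335×10⁻¹³ T.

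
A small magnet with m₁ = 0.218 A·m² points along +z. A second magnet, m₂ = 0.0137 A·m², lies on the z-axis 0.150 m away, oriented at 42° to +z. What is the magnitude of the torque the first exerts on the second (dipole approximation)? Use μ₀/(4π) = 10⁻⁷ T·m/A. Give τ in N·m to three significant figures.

τ ≈ 1.18×10⁻⁷ N·m

Dipole B is on the axis of dipole A, so B₁ there is axial: B₁ = (μ₀/4π)·2m₁/r³ along +z.
B₁ = 2(10⁻⁷)(0.218)/(0.150)³ = 1.292×10⁻⁵ T.
τ = m₂ B₁ sinθ.
τ = (0.0137)(1.292×10⁻⁵)·sin42° = 1.184×10⁻⁷ N·m.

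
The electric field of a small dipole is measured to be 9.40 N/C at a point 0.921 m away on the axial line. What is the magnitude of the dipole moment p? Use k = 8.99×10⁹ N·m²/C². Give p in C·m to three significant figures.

On axis E = 2kp/r³, so p = Er³/(2k).
p = (9.40)·(0.921)³ / (2·8.99×10⁹) = 4.084×10⁻¹⁰ C·m.

p ≈ 4.08×10⁻¹⁰ C·m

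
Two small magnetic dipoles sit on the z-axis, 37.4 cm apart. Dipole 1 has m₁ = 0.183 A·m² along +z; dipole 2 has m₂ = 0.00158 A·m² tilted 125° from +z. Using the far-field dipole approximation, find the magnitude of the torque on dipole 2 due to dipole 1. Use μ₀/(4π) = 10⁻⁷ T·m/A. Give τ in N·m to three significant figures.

Dipole B is on the axis of dipole A, so B₁ there is axial: B₁ = (μ₀/4π)·2m₁/r³ along +z.
B₁ = 2(10⁻⁷)(0.183)/(0.374)³ = 6.996×10⁻⁷ T.
τ = m₂ B₁ sinθ.
τ = (0.00158)(6.996×10⁻⁷)·sin125° = 9.055×10⁻¹⁰ N·m.

τ ≈ 9.05×10⁻¹⁰ N·m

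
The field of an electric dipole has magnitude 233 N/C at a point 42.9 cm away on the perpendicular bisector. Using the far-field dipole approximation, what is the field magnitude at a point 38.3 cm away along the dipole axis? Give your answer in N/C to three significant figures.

Dipole fields scale as 1/r³ in the far field.
The axial field is twice the equatorial field at the same r, so the geometry factor is 2/1.
E₂ = E₁ · (2/1) · (r₁/r₂)³ = 233 · 2 · (42.9/38.3)³.
(r₁/r₂)³ = (1.12)³ = 1.405.
E₂ ≈ 654.9 N/C.

E ≈ 655 N/C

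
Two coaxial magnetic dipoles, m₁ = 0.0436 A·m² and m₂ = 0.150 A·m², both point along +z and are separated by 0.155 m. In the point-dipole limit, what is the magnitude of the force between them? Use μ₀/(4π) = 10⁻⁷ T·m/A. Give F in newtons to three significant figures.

On-axis B of dipole 1: B = (μ₀/4π)·2m₁/r³. Force on dipole 2: F = m₂·dB/dr.
dB/dr = −(μ₀/4π)·6m₁/r⁴, so |F| = (μ₀/4π)·6m₁m₂/r⁴.
F = 6(10⁻⁷)(0.0436)(0.150)/(0.155)⁴ = 6.798×10⁻⁶ N.

F ≈ 6.80×10⁻⁶ N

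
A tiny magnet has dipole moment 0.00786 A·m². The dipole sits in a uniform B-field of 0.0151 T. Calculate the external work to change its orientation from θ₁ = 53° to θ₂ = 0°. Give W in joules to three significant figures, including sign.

W_ext = ΔU = −mB cosθ₂ + mB cosθ₁ = mB(cosθ₁ − cosθ₂).
W = (0.00786)(0.0151)·(cos53° − cos0°) = (1.187×10⁻⁴)·(-0.3982) = -4.726×10⁻⁵ J.

W ≈ -4.73×10⁻⁵ J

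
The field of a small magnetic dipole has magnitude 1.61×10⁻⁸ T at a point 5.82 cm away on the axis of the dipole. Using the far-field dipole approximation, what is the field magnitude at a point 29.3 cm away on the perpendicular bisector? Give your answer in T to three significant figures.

Dipole fields scale as 1/r³ in the far field.
The axial field is twice the equatorial field at the same r, so the geometry factor is 1/2.
B₂ = B₁ · (1/2) · (r₁/r₂)³ = 1.61×10⁻⁸ · 0.5 · (5.82/29.3)³.
(r₁/r₂)³ = (0.1986)³ = 0.007837.
B₂ ≈ 6.309×10⁻¹¹ T.

B ≈ 6.31×10⁻¹¹ T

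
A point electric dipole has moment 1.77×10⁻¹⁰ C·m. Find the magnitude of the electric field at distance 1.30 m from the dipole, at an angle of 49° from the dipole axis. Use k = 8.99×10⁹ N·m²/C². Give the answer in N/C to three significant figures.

E ≈ 1.10 N/C

At angle θ the dipole field magnitude is E = (kp/r³)·√(1 + 3cos²θ).
kp/r³ = (8.99×10⁹)(1.77×10⁻¹⁰) / (1.30)³ = 0.7243 N/C.
√(1 + 3cos²49°) = √(1 + 3·0.4304) = √2.2912 ≈ 1.5137.
E ≈ 0.7243 × 1.514 = 1.096 N/C.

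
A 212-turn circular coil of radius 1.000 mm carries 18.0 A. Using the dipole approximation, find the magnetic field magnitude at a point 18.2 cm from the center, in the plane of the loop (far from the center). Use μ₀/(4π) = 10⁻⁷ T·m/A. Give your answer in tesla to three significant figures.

B ≈ 1.99×10⁻⁷ T

m = NIA = NIπa² = 212·(18.0)·π·(0.00100)² = 0.01199 A·m².
In the equatorial plane B = (μ₀/4π)·m/r³ (half the axial value).
B = (10⁻⁷)·(0.01199) / (0.182)³ = 1.989×10⁻⁷ T.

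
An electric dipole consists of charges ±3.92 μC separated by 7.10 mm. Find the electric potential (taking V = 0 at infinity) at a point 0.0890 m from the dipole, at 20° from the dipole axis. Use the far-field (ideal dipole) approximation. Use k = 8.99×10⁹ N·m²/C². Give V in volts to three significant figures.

Dipole moment p = qd = (3.92×10⁻⁶ C)(0.00710 m) = 2.783×10⁻⁸ C·m.
The dipole potential is V = kp cosθ / r².
V = (8.99×10⁹)(2.783×10⁻⁸)·cos20° / (0.0890)² = 2.968×10⁴ V.

V ≈ 2.97×10⁴ V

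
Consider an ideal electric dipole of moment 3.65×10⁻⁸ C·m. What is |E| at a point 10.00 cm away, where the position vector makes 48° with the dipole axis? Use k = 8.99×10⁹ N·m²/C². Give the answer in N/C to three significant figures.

E ≈ 5.02×10⁵ N/C

At angle θ the dipole field magnitude is E = (kp/r³)·√(1 + 3cos²θ).
kp/r³ = (8.99×10⁹)(3.65×10⁻⁸) / (0.100)³ = 3.281×10⁵ N/C.
√(1 + 3cos²48°) = √(1 + 3·0.4477) = √2.3432 ≈ 1.5308.
E ≈ 3.281×10⁵ × 1.531 = 5.023×10⁵ N/C.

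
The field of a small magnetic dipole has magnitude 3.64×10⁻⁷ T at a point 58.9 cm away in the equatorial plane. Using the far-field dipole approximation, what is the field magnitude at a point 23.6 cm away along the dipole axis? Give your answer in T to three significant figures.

B ≈ 1.13×10⁻⁵ T

Dipole fields scale as 1/r³ in the far field.
The axial field is twice the equatorial field at the same r, so the geometry factor is 2/1.
B₂ = B₁ · (2/1) · (r₁/r₂)³ = 3.64×10⁻⁷ · 2 · (58.9/23.6)³.
(r₁/r₂)³ = (2.496)³ = 15.55.
B₂ ≈ 1.132×10⁻⁵ T.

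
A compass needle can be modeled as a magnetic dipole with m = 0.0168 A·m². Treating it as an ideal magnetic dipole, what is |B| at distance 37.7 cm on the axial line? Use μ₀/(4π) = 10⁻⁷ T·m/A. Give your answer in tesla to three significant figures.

B ≈ 6.27×10⁻⁸ T

On axis B = (μ₀/4π)·2m/r³.
B = 2·(10⁻⁷)·(0.0168) / (0.377)³ = 6.271×10⁻⁸ T.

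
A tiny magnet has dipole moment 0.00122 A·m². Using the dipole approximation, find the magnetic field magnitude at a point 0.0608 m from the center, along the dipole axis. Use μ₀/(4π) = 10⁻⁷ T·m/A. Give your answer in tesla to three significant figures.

B ≈ 1.09×10⁻⁶ T

On axis B = (μ₀/4π)·2m/r³.
B = 2·(10⁻⁷)·(0.00122) / (0.0608)³ = 1.086×10⁻⁶ T.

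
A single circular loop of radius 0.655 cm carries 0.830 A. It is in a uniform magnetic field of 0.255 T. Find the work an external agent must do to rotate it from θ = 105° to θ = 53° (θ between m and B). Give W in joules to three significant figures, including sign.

Magnetic moment m = IA = Iπa² = (0.830)·π·(0.00655)² = 1.119×10⁻⁴ A·m².
W_ext = ΔU = −mB cosθ₂ + mB cosθ₁ = mB(cosθ₁ − cosθ₂).
W = (1.119×10⁻⁴)(0.255)·(cos105° − cos53°) = (2.853×10⁻⁵)·(-0.8606) = -2.456×10⁻⁵ J.

W ≈ -2.46×10⁻⁵ J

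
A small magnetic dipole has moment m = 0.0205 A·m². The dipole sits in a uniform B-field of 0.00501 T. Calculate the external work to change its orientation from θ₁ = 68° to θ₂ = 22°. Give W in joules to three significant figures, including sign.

W ≈ -5.68×10⁻⁵ J

W_ext = ΔU = −mB cosθ₂ + mB cosθ₁ = mB(cosθ₁ − cosθ₂).
W = (0.0205)(0.00501)·(cos68° − cos22°) = (1.027×10⁻⁴)·(-0.5526) = -5.675×10⁻⁵ J.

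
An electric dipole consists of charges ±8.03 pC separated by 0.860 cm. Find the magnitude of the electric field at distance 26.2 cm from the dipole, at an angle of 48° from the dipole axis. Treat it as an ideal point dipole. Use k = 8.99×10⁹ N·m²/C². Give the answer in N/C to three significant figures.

E ≈ 0.0528 N/C

Dipole moment p = qd = (8.03×10⁻¹² C)(0.00860 m) = 6.906×10⁻¹⁴ C·m.
At angle θ the dipole field magnitude is E = (kp/r³)·√(1 + 3cos²θ).
kp/r³ = (8.99×10⁹)(6.906×10⁻¹⁴) / (0.262)³ = 0.03452 N/C.
√(1 + 3cos²48°) = √(1 + 3·0.4477) = √2.3432 ≈ 1.5308.
E ≈ 0.03452 × 1.531 = 0.05284 N/C.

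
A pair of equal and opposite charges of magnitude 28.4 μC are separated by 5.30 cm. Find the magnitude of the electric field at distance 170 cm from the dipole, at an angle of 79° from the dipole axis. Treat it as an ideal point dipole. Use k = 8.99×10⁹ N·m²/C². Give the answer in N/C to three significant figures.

E ≈ 2900 N/C

Dipole moment p = qd = (2.84×10⁻⁵ C)(0.0530 m) = 1.505×10⁻⁶ C·m.
At angle θ the dipole field magnitude is E = (kp/r³)·√(1 + 3cos²θ).
kp/r³ = (8.99×10⁹)(1.505×10⁻⁶) / (1.70)³ = 2754 N/C.
√(1 + 3cos²79°) = √(1 + 3·0.0364) = √1.1092 ≈ 1.0532.
E ≈ 2754 × 1.053 = 2900 N/C.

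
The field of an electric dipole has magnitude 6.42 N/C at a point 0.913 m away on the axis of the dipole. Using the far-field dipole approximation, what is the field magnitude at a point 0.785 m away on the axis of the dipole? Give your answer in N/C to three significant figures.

Dipole fields scale as 1/r³ in the far field; the geometry is the same at both points.
E₂ = E₁ · (r₁/r₂)³ = 6.42 · (0.913/0.785)³.
(r₁/r₂)³ = (1.163)³ = 1.573.
E₂ ≈ 10.10 N/C.

E ≈ 10.1 N/C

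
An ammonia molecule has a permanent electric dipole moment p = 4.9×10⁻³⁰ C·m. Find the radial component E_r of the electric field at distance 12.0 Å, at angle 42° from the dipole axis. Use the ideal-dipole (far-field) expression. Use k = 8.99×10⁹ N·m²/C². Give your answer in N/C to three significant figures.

E_r ≈ 3.79×10⁷ N/C

For a dipole, E_r = (2kp cosθ)/r³.
kp/r³ = (8.99×10⁹)(4.90×10⁻³⁰)/(1.20×10⁻⁹)³ = 2.549×10⁷ N/C.
E_r = 2·2.549×10⁷·cos42° = 3.789×10⁷ N/C.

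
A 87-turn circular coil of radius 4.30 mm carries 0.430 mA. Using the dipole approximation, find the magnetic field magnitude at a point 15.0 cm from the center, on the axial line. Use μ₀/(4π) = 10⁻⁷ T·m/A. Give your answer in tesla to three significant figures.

m = NIA = NIπa² = 87·(4.30×10⁻⁴)·π·(0.00430)² = 2.173×10⁻⁶ A·m².
On axis B = (μ₀/4π)·2m/r³.
B = 2·(10⁻⁷)·(2.173×10⁻⁶) / (0.150)³ = 1.288×10⁻¹⁰ T.

B ≈ 1.29×10⁻¹⁰ T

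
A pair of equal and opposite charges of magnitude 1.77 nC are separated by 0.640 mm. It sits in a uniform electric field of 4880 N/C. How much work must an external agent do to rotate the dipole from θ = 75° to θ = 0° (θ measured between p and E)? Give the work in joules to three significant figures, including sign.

Dipole moment p = qd = (1.77×10⁻⁹ C)(6.40×10⁻⁴ m) = 1.133×10⁻¹² C·m.
W_ext = ΔU = U(θ₂) − U(θ₁) = −pE cosθ₂ − (−pE cosθ₁) = pE(cosθ₁ − cosθ₂).
W = (1.133×10⁻¹²)(4880)·(cos75° − cos0°) = (5.529×10⁻⁹)·(-0.7412) = -4.098×10⁻⁹ J.

W ≈ -4.10×10⁻⁹ J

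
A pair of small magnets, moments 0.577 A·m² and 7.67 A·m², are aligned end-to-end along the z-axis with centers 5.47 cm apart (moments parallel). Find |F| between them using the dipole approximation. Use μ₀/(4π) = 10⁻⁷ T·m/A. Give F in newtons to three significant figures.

On-axis B of dipole 1: B = (μ₀/4π)·2m₁/r³. Force on dipole 2: F = m₂·dB/dr.
dB/dr = −(μ₀/4π)·6m₁/r⁴, so |F| = (μ₀/4π)·6m₁m₂/r⁴.
F = 6(10⁻⁷)(0.577)(7.67)/(0.0547)⁴ = 0.2966 N.

F ≈ 0.297 N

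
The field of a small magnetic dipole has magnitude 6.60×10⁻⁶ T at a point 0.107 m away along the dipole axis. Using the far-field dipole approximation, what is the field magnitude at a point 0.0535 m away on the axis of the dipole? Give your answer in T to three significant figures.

B ≈ 5.28×10⁻⁵ T

Dipole fields scale as 1/r³ in the far field; the geometry is the same at both points.
B₂ = B₁ · (r₁/r₂)³ = 6.60×10⁻⁶ · (0.107/0.0535)³.
(r₁/r₂)³ = (2)³ = 8.
B₂ ≈ 5.280×10⁻⁵ T.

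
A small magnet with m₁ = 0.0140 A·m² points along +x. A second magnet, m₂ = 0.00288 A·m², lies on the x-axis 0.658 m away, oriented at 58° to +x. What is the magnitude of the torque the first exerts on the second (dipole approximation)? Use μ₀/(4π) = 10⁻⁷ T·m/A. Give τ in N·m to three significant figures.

Dipole B is on the axis of dipole A, so B₁ there is axial: B₁ = (μ₀/4π)·2m₁/r³ along +x.
B₁ = 2(10⁻⁷)(0.0140)/(0.658)³ = 9.828×10⁻⁹ T.
τ = m₂ B₁ sinθ.
τ = (0.00288)(9.828×10⁻⁹)·sin58° = 2.400×10⁻¹¹ N·m.

τ ≈ 2.40×10⁻¹¹ N·m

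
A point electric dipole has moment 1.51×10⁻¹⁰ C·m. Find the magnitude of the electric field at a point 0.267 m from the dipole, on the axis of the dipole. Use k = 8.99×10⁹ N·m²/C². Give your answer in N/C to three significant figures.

On the dipole axis E = 2kp/r³.
E = 2·(8.99×10⁹)(1.51×10⁻¹⁰) / (0.267)³ = 142.6 N/C.

E ≈ 143 N/C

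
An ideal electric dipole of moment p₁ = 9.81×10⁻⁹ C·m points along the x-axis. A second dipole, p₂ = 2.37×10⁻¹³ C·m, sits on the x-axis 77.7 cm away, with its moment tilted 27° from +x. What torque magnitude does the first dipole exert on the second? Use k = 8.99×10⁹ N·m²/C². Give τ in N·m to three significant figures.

The second dipole sits on the axis of the first, so the field there is axial: E₁ = 2kp₁/r³ along +x.
E₁ = 2(8.99×10⁹)(9.81×10⁻⁹)/(0.777)³ = 376.0 N/C.
Torque on the second dipole: τ = p₂ E₁ sinθ.
τ = (2.37×10⁻¹³)(376.0)·sin27° = 4.046×10⁻¹¹ N·m.

τ ≈ 4.05×10⁻¹¹ N·m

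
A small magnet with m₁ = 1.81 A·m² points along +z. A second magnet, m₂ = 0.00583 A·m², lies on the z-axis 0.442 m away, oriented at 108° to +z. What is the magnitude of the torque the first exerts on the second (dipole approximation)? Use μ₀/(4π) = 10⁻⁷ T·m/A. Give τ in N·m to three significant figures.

Dipole B is on the axis of dipole A, so B₁ there is axial: B₁ = (μ₀/4π)·2m₁/r³ along +z.
B₁ = 2(10⁻⁷)(1.81)/(0.442)³ = 4.192×10⁻⁶ T.
τ = m₂ B₁ sinθ.
τ = (0.00583)(4.192×10⁻⁶)·sin108° = 2.324×10⁻⁸ N·m.

τ ≈ 2.32×10⁻⁸ N·m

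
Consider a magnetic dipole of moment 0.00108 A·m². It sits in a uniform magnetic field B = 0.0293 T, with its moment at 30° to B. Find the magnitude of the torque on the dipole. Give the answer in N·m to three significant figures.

Torque on a magnetic dipole: τ = mB sinθ.
τ = (0.00108)(0.0293)·sin30° = 1.582×10⁻⁵ N·m.

τ ≈ 1.58×10⁻⁵ N·m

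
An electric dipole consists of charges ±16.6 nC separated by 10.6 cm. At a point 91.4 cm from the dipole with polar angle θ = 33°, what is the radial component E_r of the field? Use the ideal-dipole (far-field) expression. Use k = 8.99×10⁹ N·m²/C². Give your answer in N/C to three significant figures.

E_r ≈ 34.8 N/C

Dipole moment p = qd = (1.66×10⁻⁸ C)(0.106 m) = 1.76×10⁻⁹ C·m.
For a dipole, E_r = (2kp cosθ)/r³.
kp/r³ = (8.99×10⁹)(1.76×10⁻⁹)/(0.914)³ = 20.72 N/C.
E_r = 2·20.72·cos33° = 34.76 N/C.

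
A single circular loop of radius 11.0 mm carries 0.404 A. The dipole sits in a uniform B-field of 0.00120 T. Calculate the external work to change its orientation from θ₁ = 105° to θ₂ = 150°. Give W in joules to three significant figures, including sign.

Magnetic moment m = IA = Iπa² = (0.404)·π·(0.0110)² = 1.536×10⁻⁴ A·m².
W_ext = ΔU = −mB cosθ₂ + mB cosθ₁ = mB(cosθ₁ − cosθ₂).
W = (1.536×10⁻⁴)(0.00120)·(cos105° − cos150°) = (1.843×10⁻⁷)·(+0.6072) = 1.119×10⁻⁷ J.

W ≈ 1.12×10⁻⁷ J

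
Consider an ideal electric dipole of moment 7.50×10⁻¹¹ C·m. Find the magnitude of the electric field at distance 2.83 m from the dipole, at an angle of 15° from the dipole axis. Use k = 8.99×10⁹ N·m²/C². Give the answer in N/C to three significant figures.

E ≈ 0.0580 N/C

At angle θ the dipole field magnitude is E = (kp/r³)·√(1 + 3cos²θ).
kp/r³ = (8.99×10⁹)(7.50×10⁻¹¹) / (2.83)³ = 0.02975 N/C.
√(1 + 3cos²15°) = √(1 + 3·0.9330) = √3.7990 ≈ 1.9491.
E ≈ 0.02975 × 1.949 = 0.05798 N/C.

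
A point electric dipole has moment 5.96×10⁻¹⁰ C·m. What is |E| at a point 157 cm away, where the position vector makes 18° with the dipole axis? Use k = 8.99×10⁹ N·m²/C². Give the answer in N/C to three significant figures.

E ≈ 2.67 N/C

At angle θ the dipole field magnitude is E = (kp/r³)·√(1 + 3cos²θ).
kp/r³ = (8.99×10⁹)(5.96×10⁻¹⁰) / (1.57)³ = 1.385 N/C.
√(1 + 3cos²18°) = √(1 + 3·0.9045) = √3.7135 ≈ 1.9271.
E ≈ 1.385 × 1.927 = 2.668 N/C.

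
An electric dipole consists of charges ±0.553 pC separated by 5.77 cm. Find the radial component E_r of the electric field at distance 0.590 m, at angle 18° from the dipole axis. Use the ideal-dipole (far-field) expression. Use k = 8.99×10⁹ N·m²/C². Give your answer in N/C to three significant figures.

E_r ≈ 0.00266 N/C

Dipole moment p = qd = (5.53×10⁻¹³ C)(0.0577 m) = 3.191×10⁻¹⁴ C·m.
For a dipole, E_r = (2kp cosθ)/r³.
kp/r³ = (8.99×10⁹)(3.191×10⁻¹⁴)/(0.590)³ = 0.001397 N/C.
E_r = 2·0.001397·cos18° = 0.002657 N/C.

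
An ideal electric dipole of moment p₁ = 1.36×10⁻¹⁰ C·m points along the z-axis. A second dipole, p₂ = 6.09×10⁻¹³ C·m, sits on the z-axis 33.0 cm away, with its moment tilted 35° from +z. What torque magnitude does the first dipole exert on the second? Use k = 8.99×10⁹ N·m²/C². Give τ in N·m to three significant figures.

τ ≈ 2.38×10⁻¹¹ N·m

The second dipole sits on the axis of the first, so the field there is axial: E₁ = 2kp₁/r³ along +z.
E₁ = 2(8.99×10⁹)(1.36×10⁻¹⁰)/(0.330)³ = 68.04 N/C.
Torque on the second dipole: τ = p₂ E₁ sinθ.
τ = (6.09×10⁻¹³)(68.04)·sin35° = 2.377×10⁻¹¹ N·m.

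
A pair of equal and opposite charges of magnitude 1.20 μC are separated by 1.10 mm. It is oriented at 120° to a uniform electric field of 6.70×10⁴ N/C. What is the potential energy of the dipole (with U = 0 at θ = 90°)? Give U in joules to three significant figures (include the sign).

Dipole moment p = qd = (1.20×10⁻⁶ C)(0.00110 m) = 1.32×10⁻⁹ C·m.
U = −p·E = −pE cosθ.
U = −(1.32×10⁻⁹)(6.70×10⁴)·cos120° = 4.422×10⁻⁵ J.

U ≈ 4.42×10⁻⁵ J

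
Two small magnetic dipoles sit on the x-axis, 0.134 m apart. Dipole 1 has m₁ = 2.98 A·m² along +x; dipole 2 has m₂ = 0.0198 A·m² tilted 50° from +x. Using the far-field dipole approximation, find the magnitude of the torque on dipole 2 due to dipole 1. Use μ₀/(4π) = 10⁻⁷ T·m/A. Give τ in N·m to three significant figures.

Dipole B is on the axis of dipole A, so B₁ there is axial: B₁ = (μ₀/4π)·2m₁/r³ along +x.
B₁ = 2(10⁻⁷)(2.98)/(0.134)³ = 2.477×10⁻⁴ T.
τ = m₂ B₁ sinθ.
τ = (0.0198)(2.477×10⁻⁴)·sin50° = 3.757×10⁻⁶ N·m.

τ ≈ 3.76×10⁻⁶ N·m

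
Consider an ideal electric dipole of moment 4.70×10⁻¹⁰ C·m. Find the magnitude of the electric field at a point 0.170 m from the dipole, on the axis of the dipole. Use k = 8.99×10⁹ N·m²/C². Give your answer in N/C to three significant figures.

E ≈ 1720 N/C

On the dipole axis E = 2kp/r³.
E = 2·(8.99×10⁹)(4.70×10⁻¹⁰) / (0.170)³ = 1720 N/C.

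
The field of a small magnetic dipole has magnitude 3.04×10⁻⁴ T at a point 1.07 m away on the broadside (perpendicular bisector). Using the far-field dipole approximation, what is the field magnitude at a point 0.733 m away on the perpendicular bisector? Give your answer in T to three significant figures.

Dipole fields scale as 1/r³ in the far field; the geometry is the same at both points.
B₂ = B₁ · (r₁/r₂)³ = 3.04×10⁻⁴ · (1.07/0.733)³.
(r₁/r₂)³ = (1.46)³ = 3.111.
B₂ ≈ 9.456×10⁻⁴ T.

B ≈ 9.46×10⁻⁴ T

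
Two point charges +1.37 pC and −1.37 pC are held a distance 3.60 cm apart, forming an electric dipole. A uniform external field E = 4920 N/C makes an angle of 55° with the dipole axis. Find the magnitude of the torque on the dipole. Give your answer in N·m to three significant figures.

τ ≈ 1.99×10⁻¹⁰ N·m

Dipole moment p = qd = (1.37×10⁻¹² C)(0.0360 m) = 4.932×10⁻¹⁴ C·m.
Torque on an electric dipole: τ = pE sinθ.
τ = (4.932×10⁻¹⁴)(4920)·sin55° = 1.988×10⁻¹⁰ N·m.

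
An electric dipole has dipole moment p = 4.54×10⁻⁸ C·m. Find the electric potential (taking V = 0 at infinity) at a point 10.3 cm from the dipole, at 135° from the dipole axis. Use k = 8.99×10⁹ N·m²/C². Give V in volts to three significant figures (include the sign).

V ≈ -2.72×10⁴ V

The dipole potential is V = kp cosθ / r².
V = (8.99×10⁹)(4.54×10⁻⁸)·cos135° / (0.103)² = -2.720×10⁴ V.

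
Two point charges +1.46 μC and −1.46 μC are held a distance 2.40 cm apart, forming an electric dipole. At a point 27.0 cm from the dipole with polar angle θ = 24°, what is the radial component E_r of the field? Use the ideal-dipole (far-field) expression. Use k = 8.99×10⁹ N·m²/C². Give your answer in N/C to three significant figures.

E_r ≈ 2.92×10⁴ N/C

Dipole moment p = qd = (1.46×10⁻⁶ C)(0.0240 m) = 3.504×10⁻⁸ C·m.
For a dipole, E_r = (2kp cosθ)/r³.
kp/r³ = (8.99×10⁹)(3.504×10⁻⁸)/(0.270)³ = 1.600×10⁴ N/C.
E_r = 2·1.600×10⁴·cos24° = 2.924×10⁴ N/C.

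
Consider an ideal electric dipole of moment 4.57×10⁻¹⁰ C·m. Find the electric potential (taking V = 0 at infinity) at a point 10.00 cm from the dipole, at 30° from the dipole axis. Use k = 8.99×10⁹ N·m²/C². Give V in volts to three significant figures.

The dipole potential is V = kp cosθ / r².
V = (8.99×10⁹)(4.57×10⁻¹⁰)·cos30° / (0.100)² = 355.8 V.

V ≈ 356 V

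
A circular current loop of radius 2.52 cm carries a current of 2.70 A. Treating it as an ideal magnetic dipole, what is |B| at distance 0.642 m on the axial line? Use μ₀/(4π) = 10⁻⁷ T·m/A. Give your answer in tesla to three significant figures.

B ≈ 4.07×10⁻⁹ T

Magnetic moment m = IA = Iπa² = (2.70)·π·(0.0252)² = 0.005387 A·m².
On axis B = (μ₀/4π)·2m/r³.
B = 2·(10⁻⁷)·(0.005387) / (0.642)³ = 4.072×10⁻⁹ T.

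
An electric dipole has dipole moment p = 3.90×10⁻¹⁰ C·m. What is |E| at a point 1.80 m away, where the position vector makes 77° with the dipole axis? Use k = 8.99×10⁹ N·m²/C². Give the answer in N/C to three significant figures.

At angle θ the dipole field magnitude is E = (kp/r³)·√(1 + 3cos²θ).
kp/r³ = (8.99×10⁹)(3.90×10⁻¹⁰) / (1.80)³ = 0.6012 N/C.
√(1 + 3cos²77°) = √(1 + 3·0.0506) = √1.1518 ≈ 1.0732.
E ≈ 0.6012 × 1.073 = 0.6452 N/C.

E ≈ 0.645 N/C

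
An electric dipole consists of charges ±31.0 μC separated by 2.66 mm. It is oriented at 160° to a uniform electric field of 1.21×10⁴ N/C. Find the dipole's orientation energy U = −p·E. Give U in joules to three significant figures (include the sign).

U ≈ 9.38×10⁻⁴ J

Dipole moment p = qd = (3.10×10⁻⁵ C)(0.00266 m) = 8.246×10⁻⁸ C·m.
U = −p·E = −pE cosθ.
U = −(8.246×10⁻⁸)(1.21×10⁴)·cos160° = 9.376×10⁻⁴ J.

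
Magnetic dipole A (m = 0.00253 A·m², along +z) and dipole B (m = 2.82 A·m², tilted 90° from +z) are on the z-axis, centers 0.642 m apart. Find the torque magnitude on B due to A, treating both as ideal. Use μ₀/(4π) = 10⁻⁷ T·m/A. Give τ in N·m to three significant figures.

Dipole B is on the axis of dipole A, so B₁ there is axial: B₁ = (μ₀/4π)·2m₁/r³ along +z.
B₁ = 2(10⁻⁷)(0.00253)/(0.642)³ = 1.912×10⁻⁹ T.
τ = m₂ B₁ sinθ.
τ = (2.82)(1.912×10⁻⁹)·sin90° = 5.393×10⁻⁹ N·m.

τ ≈ 5.39×10⁻⁹ N·m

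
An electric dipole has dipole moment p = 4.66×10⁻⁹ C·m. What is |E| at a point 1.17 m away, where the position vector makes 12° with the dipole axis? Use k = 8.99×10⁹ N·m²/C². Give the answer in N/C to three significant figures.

At angle θ the dipole field magnitude is E = (kp/r³)·√(1 + 3cos²θ).
kp/r³ = (8.99×10⁹)(4.66×10⁻⁹) / (1.17)³ = 26.16 N/C.
√(1 + 3cos²12°) = √(1 + 3·0.9568) = √3.8703 ≈ 1.9673.
E ≈ 26.16 × 1.967 = 51.46 N/C.

E ≈ 51.5 N/C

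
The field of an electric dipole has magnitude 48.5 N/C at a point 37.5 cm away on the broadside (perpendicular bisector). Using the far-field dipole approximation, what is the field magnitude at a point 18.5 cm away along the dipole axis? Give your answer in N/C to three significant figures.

E ≈ 808 N/C

Dipole fields scale as 1/r³ in the far field.
The axial field is twice the equatorial field at the same r, so the geometry factor is 2/1.
E₂ = E₁ · (2/1) · (r₁/r₂)³ = 48.5 · 2 · (37.5/18.5)³.
(r₁/r₂)³ = (2.027)³ = 8.329.
E₂ ≈ 807.9 N/C.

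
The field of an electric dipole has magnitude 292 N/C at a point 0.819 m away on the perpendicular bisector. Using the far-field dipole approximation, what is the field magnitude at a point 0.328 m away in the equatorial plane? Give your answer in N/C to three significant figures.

E ≈ 4550 N/C

Dipole fields scale as 1/r³ in the far field; the geometry is the same at both points.
E₂ = E₁ · (r₁/r₂)³ = 292 · (0.819/0.328)³.
(r₁/r₂)³ = (2.497)³ = 15.57.
E₂ ≈ 4546 N/C.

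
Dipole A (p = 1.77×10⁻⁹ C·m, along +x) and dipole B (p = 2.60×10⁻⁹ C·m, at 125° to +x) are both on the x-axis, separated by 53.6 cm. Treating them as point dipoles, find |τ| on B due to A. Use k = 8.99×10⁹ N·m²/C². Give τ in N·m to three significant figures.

The second dipole sits on the axis of the first, so the field there is axial: E₁ = 2kp₁/r³ along +x.
E₁ = 2(8.99×10⁹)(1.77×10⁻⁹)/(0.536)³ = 206.7 N/C.
Torque on the second dipole: τ = p₂ E₁ sinθ.
τ = (2.60×10⁻⁹)(206.7)·sin125° = 4.402×10⁻⁷ N·m.

τ ≈ 4.40×10⁻⁷ N·m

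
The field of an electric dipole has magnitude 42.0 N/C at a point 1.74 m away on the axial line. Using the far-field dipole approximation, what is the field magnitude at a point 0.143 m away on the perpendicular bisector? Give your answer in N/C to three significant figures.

Dipole fields scale as 1/r³ in the far field.
The axial field is twice the equatorial field at the same r, so the geometry factor is 1/2.
E₂ = E₁ · (1/2) · (r₁/r₂)³ = 42.0 · 0.5 · (1.74/0.143)³.
(r₁/r₂)³ = (12.17)³ = 1802.
E₂ ≈ 3.783×10⁴ N/C.

E ≈ 3.78×10⁴ N/C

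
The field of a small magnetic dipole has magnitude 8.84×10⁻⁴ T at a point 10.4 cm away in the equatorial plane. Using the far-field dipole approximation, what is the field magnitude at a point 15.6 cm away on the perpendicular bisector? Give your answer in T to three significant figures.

Dipole fields scale as 1/r³ in the far field; the geometry is the same at both points.
B₂ = B₁ · (r₁/r₂)³ = 8.84×10⁻⁴ · (10.4/15.6)³.
(r₁/r₂)³ = (0.6667)³ = 0.2963.
B₂ ≈ 2.619×10⁻⁴ T.

B ≈ 2.62×10⁻⁴ T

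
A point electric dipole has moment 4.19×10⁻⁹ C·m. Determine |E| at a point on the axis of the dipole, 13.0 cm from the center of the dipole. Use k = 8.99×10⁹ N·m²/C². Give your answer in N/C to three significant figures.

On the dipole axis E = 2kp/r³.
E = 2·(8.99×10⁹)(4.19×10⁻⁹) / (0.130)³ = 3.429×10⁴ N/C.

E ≈ 3.43×10⁴ N/C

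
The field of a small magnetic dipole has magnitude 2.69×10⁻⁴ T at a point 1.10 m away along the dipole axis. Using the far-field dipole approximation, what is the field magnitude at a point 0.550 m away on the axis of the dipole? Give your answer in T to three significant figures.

Dipole fields scale as 1/r³ in the far field; the geometry is the same at both points.
B₂ = B₁ · (r₁/r₂)³ = 2.69×10⁻⁴ · (1.10/0.550)³.
(r₁/r₂)³ = (2)³ = 8.
B₂ ≈ 0.002152 T.

B ≈ 0.00215 T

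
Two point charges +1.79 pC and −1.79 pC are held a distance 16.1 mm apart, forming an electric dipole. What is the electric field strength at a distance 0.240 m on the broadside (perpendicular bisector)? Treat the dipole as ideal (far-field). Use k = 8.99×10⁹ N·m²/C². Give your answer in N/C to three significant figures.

Dipole moment p = qd = (1.79×10⁻¹² C)(0.0161 m) = 2.882×10⁻¹⁴ C·m.
In the equatorial plane E = kp/r³.
E = (8.99×10⁹)(2.882×10⁻¹⁴) / (0.240)³ = 0.01874 N/C.

E ≈ 0.0187 N/C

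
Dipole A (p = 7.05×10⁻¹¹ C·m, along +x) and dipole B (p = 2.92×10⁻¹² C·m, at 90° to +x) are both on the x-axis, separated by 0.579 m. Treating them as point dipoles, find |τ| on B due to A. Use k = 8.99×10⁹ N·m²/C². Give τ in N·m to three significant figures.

The second dipole sits on the axis of the first, so the field there is axial: E₁ = 2kp₁/r³ along +x.
E₁ = 2(8.99×10⁹)(7.05×10⁻¹¹)/(0.579)³ = 6.530 N/C.
Torque on the second dipole: τ = p₂ E₁ sinθ.
τ = (2.92×10⁻¹²)(6.530)·sin90° = 1.907×10⁻¹¹ N·m.

τ ≈ 1.91×10⁻¹¹ N·m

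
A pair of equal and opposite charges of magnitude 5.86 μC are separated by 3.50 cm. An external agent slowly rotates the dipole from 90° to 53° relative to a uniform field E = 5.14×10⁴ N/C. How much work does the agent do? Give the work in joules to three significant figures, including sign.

Dipole moment p = qd = (5.86×10⁻⁶ C)(0.0350 m) = 2.051×10⁻⁷ C·m.
W_ext = ΔU = U(θ₂) − U(θ₁) = −pE cosθ₂ − (−pE cosθ₁) = pE(cosθ₁ − cosθ₂).
W = (2.051×10⁻⁷)(5.14×10⁴)·(cos90° − cos53°) = (0.01054)·(-0.6018) = -0.006344 J.

W ≈ -0.00634 J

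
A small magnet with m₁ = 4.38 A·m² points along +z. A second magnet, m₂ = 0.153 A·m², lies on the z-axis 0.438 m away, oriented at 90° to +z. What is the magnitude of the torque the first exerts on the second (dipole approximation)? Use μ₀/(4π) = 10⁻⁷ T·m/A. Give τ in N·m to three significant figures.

Dipole B is on the axis of dipole A, so B₁ there is axial: B₁ = (μ₀/4π)·2m₁/r³ along +z.
B₁ = 2(10⁻⁷)(4.38)/(0.438)³ = 1.043×10⁻⁵ T.
τ = m₂ B₁ sinθ.
τ = (0.153)(1.043×10⁻⁵)·sin90° = 1.595×10⁻⁶ N·m.

τ ≈ 1.60×10⁻⁶ N·m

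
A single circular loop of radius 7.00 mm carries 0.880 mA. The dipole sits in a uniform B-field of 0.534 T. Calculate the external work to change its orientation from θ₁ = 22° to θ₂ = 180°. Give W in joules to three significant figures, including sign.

W ≈ 1.39×10⁻⁷ J

Magnetic moment m = IA = Iπa² = (8.80×10⁻⁴)·π·(0.00700)² = 1.355×10⁻⁷ A·m².
W_ext = ΔU = −mB cosθ₂ + mB cosθ₁ = mB(cosθ₁ − cosθ₂).
W = (1.355×10⁻⁷)(0.534)·(cos22° − cos180°) = (7.236×10⁻⁸)·(+1.9272) = 1.394×10⁻⁷ J.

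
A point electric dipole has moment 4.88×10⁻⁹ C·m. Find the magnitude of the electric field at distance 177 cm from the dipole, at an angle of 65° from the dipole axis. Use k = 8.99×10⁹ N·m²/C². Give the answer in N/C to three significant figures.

E ≈ 9.80 N/C

At angle θ the dipole field magnitude is E = (kp/r³)·√(1 + 3cos²θ).
kp/r³ = (8.99×10⁹)(4.88×10⁻⁹) / (1.77)³ = 7.912 N/C.
√(1 + 3cos²65°) = √(1 + 3·0.1786) = √1.5358 ≈ 1.2393.
E ≈ 7.912 × 1.239 = 9.805 N/C.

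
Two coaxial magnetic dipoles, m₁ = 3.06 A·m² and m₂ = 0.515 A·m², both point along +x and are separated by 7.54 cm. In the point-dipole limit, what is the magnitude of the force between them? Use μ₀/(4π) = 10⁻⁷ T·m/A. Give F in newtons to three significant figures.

F ≈ 0.0293 N

On-axis B of dipole 1: B = (μ₀/4π)·2m₁/r³. Force on dipole 2: F = m₂·dB/dr.
dB/dr = −(μ₀/4π)·6m₁/r⁴, so |F| = (μ₀/4π)·6m₁m₂/r⁴.
F = 6(10⁻⁷)(3.06)(0.515)/(0.0754)⁴ = 0.02925 N.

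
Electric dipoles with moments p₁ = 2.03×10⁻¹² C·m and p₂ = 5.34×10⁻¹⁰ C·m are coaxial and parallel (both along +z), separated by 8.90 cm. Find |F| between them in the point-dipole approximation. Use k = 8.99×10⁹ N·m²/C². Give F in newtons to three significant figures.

On-axis field of dipole 1 at distance r: E = 2kp₁/r³. Force on dipole 2 is F = p₂·dE/dr (gradient along axis).
dE/dr = −6kp₁/r⁴, so |F| = 6kp₁p₂/r⁴ (attractive for aligned moments).
F = 6(8.99×10⁹)(2.03×10⁻¹²)(5.34×10⁻¹⁰)/(0.0890)⁴ = 9.319×10⁻⁷ N.

F ≈ 9.32×10⁻⁷ N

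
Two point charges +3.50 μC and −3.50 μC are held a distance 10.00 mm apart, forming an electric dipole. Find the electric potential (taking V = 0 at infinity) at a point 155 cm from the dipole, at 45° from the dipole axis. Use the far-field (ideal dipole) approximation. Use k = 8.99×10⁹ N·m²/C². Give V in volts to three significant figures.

V ≈ 92.6 V

Dipole moment p = qd = (3.50×10⁻⁶ C)(0.0100 m) = 3.50×10⁻⁸ C·m.
The dipole potential is V = kp cosθ / r².
V = (8.99×10⁹)(3.50×10⁻⁸)·cos45° / (1.55)² = 92.61 V.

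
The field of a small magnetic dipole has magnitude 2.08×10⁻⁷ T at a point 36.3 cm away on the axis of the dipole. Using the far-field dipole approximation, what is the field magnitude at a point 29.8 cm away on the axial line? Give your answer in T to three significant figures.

Dipole fields scale as 1/r³ in the far field; the geometry is the same at both points.
B₂ = B₁ · (r₁/r₂)³ = 2.08×10⁻⁷ · (36.3/29.8)³.
(r₁/r₂)³ = (1.218)³ = 1.807.
B₂ ≈ 3.760×10⁻⁷ T.

B ≈ 3.76×10⁻⁷ T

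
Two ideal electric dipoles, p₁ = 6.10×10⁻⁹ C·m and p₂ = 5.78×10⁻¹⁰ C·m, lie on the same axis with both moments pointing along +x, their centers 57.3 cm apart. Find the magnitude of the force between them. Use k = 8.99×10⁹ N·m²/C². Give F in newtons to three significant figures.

On-axis field of dipole 1 at distance r: E = 2kp₁/r³. Force on dipole 2 is F = p₂·dE/dr (gradient along axis).
dE/dr = −6kp₁/r⁴, so |F| = 6kp₁p₂/r⁴ (attractive for aligned moments).
F = 6(8.99×10⁹)(6.10×10⁻⁹)(5.78×10⁻¹⁰)/(0.573)⁴ = 1.764×10⁻⁶ N.

F ≈ 1.76×10⁻⁶ N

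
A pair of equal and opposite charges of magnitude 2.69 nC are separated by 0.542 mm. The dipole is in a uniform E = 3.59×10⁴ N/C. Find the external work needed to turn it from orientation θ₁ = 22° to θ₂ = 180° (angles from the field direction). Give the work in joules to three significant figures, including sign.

Dipole moment p = qd = (2.69×10⁻⁹ C)(5.42×10⁻⁴ m) = 1.458×10⁻¹² C·m.
W_ext = ΔU = U(θ₂) − U(θ₁) = −pE cosθ₂ − (−pE cosθ₁) = pE(cosθ₁ − cosθ₂).
W = (1.458×10⁻¹²)(3.59×10⁴)·(cos22° − cos180°) = (5.234×10⁻⁸)·(+1.9272) = 1.009×10⁻⁷ J.

W ≈ 1.01×10⁻⁷ J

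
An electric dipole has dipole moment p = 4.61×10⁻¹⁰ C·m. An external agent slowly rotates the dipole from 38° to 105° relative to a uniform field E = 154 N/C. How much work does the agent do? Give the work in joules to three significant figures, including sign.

W ≈ 7.43×10⁻⁸ J

W_ext = ΔU = U(θ₂) − U(θ₁) = −pE cosθ₂ − (−pE cosθ₁) = pE(cosθ₁ − cosθ₂).
W = (4.61×10⁻¹⁰)(154)·(cos38° − cos105°) = (7.099×10⁻⁸)·(+1.0468) = 7.432×10⁻⁸ J.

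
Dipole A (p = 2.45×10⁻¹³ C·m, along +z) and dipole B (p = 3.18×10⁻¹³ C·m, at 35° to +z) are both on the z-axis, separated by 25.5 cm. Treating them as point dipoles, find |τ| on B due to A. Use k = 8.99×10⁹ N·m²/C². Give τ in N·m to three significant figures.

τ ≈ 4.85×10⁻¹⁴ N·m

The second dipole sits on the axis of the first, so the field there is axial: E₁ = 2kp₁/r³ along +z.
E₁ = 2(8.99×10⁹)(2.45×10⁻¹³)/(0.255)³ = 0.2657 N/C.
Torque on the second dipole: τ = p₂ E₁ sinθ.
τ = (3.18×10⁻¹³)(0.2657)·sin35° = 4.846×10⁻¹⁴ N·m.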